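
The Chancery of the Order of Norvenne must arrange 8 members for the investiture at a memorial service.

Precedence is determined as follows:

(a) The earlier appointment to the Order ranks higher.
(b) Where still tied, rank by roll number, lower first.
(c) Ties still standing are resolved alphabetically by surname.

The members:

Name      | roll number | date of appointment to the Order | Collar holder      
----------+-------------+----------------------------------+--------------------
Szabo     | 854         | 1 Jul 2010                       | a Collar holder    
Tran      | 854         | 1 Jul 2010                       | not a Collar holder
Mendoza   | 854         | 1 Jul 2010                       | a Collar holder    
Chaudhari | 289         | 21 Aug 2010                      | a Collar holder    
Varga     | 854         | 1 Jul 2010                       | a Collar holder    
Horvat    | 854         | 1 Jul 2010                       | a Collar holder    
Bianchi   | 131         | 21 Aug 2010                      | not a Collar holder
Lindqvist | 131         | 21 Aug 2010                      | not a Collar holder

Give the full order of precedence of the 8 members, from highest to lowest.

By date of appointment to the Order (earlier first): Horvat, Mendoza, Szabo, Tran and Varga (each 1 Jul 2010); then Bianchi, Lindqvist and Chaudhari (each 21 Aug 2010).
Horvat, Mendoza, Szabo, Tran and Varga all have roll number 854, so the next rule applies.
Among Horvat, Mendoza, Szabo, Tran and Varga, alphabetically by surname: Horvat before Mendoza before Szabo before Tran before Varga.
Among Bianchi, Lindqvist and Chaudhari, by roll number (lower first): Bianchi and Lindqvist (131) before Chaudhari (289).
Among Bianchi and Lindqvist, alphabetically by surname: Bianchi before Lindqvist.
Full order: Horvat, Mendoza, Szabo, Tran, Varga, Bianchi, Lindqvist, Chaudhari.

Horvat, Mendoza, Szabo, Tran, Varga, Bianchi, Lindqvist, Chaudhari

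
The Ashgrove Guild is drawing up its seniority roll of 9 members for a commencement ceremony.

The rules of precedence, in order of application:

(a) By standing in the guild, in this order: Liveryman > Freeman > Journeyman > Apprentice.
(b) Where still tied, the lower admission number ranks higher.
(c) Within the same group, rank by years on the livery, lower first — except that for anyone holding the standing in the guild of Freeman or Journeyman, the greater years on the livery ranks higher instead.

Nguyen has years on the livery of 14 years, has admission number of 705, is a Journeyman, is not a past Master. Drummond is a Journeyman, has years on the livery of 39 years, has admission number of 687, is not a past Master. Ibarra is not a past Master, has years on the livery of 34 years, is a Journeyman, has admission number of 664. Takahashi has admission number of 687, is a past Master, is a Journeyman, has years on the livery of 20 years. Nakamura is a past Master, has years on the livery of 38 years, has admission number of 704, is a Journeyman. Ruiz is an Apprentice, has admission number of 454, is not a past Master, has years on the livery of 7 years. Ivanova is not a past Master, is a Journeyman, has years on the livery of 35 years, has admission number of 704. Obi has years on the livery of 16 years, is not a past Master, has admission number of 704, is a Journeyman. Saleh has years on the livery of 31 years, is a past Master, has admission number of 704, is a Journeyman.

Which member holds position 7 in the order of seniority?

Obi

By standing in the guild: Ibarra, Drummond, Takahashi, Nakamura, Ivanova, Saleh, Obi and Nguyen (Journeyman); then Ruiz (Apprentice).
Among Ibarra, Drummond, Takahashi, Nakamura, Ivanova, Saleh, Obi and Nguyen, by admission number (lower first): Ibarra (664) before Drummond and Takahashi (687) before Nakamura, Ivanova, Saleh and Obi (704) before Nguyen (705).
Among Drummond and Takahashi, by years on the livery (higher first) (reversed rule for this group): Drummond (39 years) before Takahashi (20 years).
Among Nakamura, Ivanova, Saleh and Obi, by years on the livery (higher first) (reversed rule for this group): Nakamura (38 years) before Ivanova (35 years) before Saleh (31 years) before Obi (16 years).
Order: Ibarra, Drummond, Takahashi, Nakamura, Ivanova, Saleh, Obi, Nguyen, Ruiz.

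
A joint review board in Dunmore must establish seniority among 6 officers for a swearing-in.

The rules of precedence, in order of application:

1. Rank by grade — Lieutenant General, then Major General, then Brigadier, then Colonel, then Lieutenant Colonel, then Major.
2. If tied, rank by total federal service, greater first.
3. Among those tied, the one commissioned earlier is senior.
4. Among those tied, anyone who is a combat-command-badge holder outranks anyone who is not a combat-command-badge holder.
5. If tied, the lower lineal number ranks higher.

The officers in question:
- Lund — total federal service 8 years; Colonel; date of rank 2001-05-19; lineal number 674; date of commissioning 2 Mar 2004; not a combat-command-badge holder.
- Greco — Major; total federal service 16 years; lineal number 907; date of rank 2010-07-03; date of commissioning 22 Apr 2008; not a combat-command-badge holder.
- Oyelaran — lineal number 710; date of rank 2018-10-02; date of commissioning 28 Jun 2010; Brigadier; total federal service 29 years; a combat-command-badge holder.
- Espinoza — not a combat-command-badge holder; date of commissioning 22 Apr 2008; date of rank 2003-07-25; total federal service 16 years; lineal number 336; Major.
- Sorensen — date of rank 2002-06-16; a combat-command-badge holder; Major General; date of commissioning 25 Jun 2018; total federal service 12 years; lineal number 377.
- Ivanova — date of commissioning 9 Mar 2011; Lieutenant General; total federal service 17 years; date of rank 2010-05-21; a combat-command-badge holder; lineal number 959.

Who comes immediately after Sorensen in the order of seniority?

By grade: Ivanova (Lieutenant General); then Sorensen (Major General); then Oyelaran (Brigadier); then Lund (Colonel); then Espinoza and Greco (Major).
Espinoza and Greco both have total federal service 16 years, so the next rule applies.
Espinoza and Greco both have date of commissioning 22 Apr 2008, so the next rule applies.
Espinoza and Greco are each not a combat-command-badge holder, so the next rule applies.
Among Espinoza and Greco, by lineal number (lower first): Espinoza (336) before Greco (907).
Order: Ivanova, Sorensen, Oyelaran, Lund, Espinoza, Greco.

Oyelaran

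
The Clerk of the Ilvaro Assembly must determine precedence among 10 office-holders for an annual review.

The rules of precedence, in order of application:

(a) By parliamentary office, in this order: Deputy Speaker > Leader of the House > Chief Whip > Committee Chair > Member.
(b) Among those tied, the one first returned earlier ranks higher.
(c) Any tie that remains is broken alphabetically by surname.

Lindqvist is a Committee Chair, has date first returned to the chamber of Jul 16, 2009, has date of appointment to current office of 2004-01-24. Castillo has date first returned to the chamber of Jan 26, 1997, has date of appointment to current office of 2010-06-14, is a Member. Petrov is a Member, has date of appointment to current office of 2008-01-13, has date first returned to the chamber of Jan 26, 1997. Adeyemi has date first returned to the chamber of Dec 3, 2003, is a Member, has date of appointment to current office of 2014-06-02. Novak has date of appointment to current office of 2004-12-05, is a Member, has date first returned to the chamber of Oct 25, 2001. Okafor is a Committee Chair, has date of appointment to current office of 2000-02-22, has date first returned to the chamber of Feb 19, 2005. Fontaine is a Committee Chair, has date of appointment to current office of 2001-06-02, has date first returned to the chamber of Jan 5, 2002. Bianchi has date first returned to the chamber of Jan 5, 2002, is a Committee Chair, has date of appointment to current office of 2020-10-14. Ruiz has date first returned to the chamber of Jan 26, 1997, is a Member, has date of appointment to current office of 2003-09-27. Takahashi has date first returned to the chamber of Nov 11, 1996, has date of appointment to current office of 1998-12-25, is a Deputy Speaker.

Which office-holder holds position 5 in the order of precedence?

By parliamentary office: Takahashi (Deputy Speaker); then Bianchi, Fontaine, Okafor and Lindqvist (Committee Chair); then Castillo, Petrov, Ruiz, Novak and Adeyemi (Member).
Among Bianchi, Fontaine, Okafor and Lindqvist, by date first returned to the chamber (earlier first): Bianchi and Fontaine (Jan 5, 2002) before Okafor (Feb 19, 2005) before Lindqvist (Jul 16, 2009).
Among Bianchi and Fontaine, alphabetically by surname: Bianchi before Fontaine.
Among Castillo, Petrov, Ruiz, Novak and Adeyemi, by date first returned to the chamber (earlier first): Castillo, Petrov and Ruiz (Jan 26, 1997) before Novak (Oct 25, 2001) before Adeyemi (Dec 3, 2003).
Among Castillo, Petrov and Ruiz, alphabetically by surname: Castillo before Petrov before Ruiz.
Order: Takahashi, Bianchi, Fontaine, Okafor, Lindqvist, Castillo, Petrov, Ruiz, Novak, Adeyemi.

Lindqvist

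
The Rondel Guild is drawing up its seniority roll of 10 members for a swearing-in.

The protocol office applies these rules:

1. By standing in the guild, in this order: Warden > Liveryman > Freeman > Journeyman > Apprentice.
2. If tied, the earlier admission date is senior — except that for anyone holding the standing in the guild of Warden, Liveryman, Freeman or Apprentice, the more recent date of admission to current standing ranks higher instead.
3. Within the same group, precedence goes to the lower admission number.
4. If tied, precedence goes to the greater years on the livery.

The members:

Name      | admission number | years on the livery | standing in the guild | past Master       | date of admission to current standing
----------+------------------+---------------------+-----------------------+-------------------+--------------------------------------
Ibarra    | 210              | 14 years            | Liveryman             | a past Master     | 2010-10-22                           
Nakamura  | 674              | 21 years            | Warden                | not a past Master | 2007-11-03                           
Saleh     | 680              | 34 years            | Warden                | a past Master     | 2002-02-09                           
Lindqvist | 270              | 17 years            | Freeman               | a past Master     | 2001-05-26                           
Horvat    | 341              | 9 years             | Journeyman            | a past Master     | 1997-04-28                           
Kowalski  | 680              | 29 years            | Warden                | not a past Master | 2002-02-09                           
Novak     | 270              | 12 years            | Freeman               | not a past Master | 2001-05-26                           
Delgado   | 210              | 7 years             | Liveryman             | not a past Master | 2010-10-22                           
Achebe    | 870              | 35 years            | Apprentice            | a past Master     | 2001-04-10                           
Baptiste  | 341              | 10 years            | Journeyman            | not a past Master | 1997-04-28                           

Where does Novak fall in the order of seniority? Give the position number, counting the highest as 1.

By standing in the guild: Nakamura, Saleh and Kowalski (Warden); then Ibarra and Delgado (Liveryman); then Lindqvist and Novak (Freeman); then Baptiste and Horvat (Journeyman); then Achebe (Apprentice).
Among Nakamura, Saleh and Kowalski, by date of admission to current standing (later first) (reversed rule for this group): Nakamura (2007-11-03) before Saleh and Kowalski (2002-02-09).
Saleh and Kowalski both have admission number 680, so the next rule applies.
Among Saleh and Kowalski, by years on the livery (higher first): Saleh (34 years) before Kowalski (29 years).
Ibarra and Delgado both have date of admission to current standing 2010-10-22, so the next rule applies.
Ibarra and Delgado both have admission number 210, so the next rule applies.
Among Ibarra and Delgado, by years on the livery (higher first): Ibarra (14 years) before Delgado (7 years).
Lindqvist and Novak both have date of admission to current standing 2001-05-26, so the next rule applies.
Lindqvist and Novak both have admission number 270, so the next rule applies.
Among Lindqvist and Novak, by years on the livery (higher first): Lindqvist (17 years) before Novak (12 years).
Baptiste and Horvat both have date of admission to current standing 1997-04-28, so the next rule applies.
Baptiste and Horvat both have admission number 341, so the next rule applies.
Among Baptiste and Horvat, by years on the livery (higher first): Baptiste (10 years) before Horvat (9 years).
Order: Nakamura, Saleh, Kowalski, Ibarra, Delgado, Lindqvist, Novak, Baptiste, Horvat, Achebe. So position 7.

7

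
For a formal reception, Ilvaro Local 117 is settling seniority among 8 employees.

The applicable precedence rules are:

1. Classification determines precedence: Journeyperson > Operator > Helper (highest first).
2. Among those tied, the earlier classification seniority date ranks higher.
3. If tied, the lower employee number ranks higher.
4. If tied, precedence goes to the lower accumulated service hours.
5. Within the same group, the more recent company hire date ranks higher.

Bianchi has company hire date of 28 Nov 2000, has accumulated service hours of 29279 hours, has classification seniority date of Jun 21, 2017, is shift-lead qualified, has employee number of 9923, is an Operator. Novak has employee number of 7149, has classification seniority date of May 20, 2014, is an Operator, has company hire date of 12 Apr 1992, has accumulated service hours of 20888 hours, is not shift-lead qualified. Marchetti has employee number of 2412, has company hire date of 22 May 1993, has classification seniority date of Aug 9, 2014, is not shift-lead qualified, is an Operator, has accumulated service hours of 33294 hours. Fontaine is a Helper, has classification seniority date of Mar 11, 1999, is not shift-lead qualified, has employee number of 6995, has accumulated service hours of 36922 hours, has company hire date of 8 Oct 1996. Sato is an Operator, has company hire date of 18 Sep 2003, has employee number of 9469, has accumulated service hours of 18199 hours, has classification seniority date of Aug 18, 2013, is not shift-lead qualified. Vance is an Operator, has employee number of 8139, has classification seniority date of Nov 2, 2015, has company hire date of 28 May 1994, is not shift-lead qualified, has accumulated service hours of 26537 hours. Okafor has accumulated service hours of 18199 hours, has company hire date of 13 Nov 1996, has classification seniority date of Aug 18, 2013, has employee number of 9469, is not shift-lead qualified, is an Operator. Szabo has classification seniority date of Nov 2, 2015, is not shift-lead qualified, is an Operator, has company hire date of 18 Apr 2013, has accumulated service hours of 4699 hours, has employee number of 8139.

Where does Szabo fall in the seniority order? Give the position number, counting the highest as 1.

By classification: Sato, Okafor, Novak, Marchetti, Szabo, Vance and Bianchi (Operator); then Fontaine (Helper).
Among Sato, Okafor, Novak, Marchetti, Szabo, Vance and Bianchi, by classification seniority date (earlier first): Sato and Okafor (Aug 18, 2013) before Novak (May 20, 2014) before Marchetti (Aug 9, 2014) before Szabo and Vance (Nov 2, 2015) before Bianchi (Jun 21, 2017).
Sato and Okafor both have employee number 9469, so the next rule applies.
Sato and Okafor both have accumulated service hours 18199 hours, so the next rule applies.
Among Sato and Okafor, by company hire date (later first): Sato (18 Sep 2003) before Okafor (13 Nov 1996).
Szabo and Vance both have employee number 8139, so the next rule applies.
Among Szabo and Vance, by accumulated service hours (lower first): Szabo (4699 hours) before Vance (26537 hours).
Order: Sato, Okafor, Novak, Marchetti, Szabo, Vance, Bianchi, Fontaine. So position 5.

5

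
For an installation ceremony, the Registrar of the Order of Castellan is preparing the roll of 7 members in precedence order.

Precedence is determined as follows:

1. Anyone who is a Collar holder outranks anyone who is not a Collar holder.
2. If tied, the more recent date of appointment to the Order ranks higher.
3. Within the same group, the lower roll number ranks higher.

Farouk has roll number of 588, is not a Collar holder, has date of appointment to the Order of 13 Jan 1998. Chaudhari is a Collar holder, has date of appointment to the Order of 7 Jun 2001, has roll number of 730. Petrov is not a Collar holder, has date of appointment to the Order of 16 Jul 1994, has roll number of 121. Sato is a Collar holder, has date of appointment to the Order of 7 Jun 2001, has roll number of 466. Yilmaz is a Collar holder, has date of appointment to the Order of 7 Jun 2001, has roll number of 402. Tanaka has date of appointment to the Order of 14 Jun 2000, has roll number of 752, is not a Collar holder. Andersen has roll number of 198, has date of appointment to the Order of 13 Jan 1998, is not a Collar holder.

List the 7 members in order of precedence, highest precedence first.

By the first rule: Yilmaz, Sato and Chaudhari (each a Collar holder); then Tanaka, Andersen, Farouk and Petrov (each not a Collar holder).
Yilmaz, Sato and Chaudhari all have date of appointment to the Order 7 Jun 2001, so the next rule applies.
Among Yilmaz, Sato and Chaudhari, by roll number (lower first): Yilmaz (402) before Sato (466) before Chaudhari (730).
Among Tanaka, Andersen, Farouk and Petrov, by date of appointment to the Order (later first): Tanaka (14 Jun 2000) before Andersen and Farouk (13 Jan 1998) before Petrov (16 Jul 1994).
Among Andersen and Farouk, by roll number (lower first): Andersen (198) before Farouk (588).
Full order: Yilmaz, Sato, Chaudhari, Tanaka, Andersen, Farouk, Petrov.

Yilmaz, Sato, Chaudhari, Tanaka, Andersen, Farouk, Petrov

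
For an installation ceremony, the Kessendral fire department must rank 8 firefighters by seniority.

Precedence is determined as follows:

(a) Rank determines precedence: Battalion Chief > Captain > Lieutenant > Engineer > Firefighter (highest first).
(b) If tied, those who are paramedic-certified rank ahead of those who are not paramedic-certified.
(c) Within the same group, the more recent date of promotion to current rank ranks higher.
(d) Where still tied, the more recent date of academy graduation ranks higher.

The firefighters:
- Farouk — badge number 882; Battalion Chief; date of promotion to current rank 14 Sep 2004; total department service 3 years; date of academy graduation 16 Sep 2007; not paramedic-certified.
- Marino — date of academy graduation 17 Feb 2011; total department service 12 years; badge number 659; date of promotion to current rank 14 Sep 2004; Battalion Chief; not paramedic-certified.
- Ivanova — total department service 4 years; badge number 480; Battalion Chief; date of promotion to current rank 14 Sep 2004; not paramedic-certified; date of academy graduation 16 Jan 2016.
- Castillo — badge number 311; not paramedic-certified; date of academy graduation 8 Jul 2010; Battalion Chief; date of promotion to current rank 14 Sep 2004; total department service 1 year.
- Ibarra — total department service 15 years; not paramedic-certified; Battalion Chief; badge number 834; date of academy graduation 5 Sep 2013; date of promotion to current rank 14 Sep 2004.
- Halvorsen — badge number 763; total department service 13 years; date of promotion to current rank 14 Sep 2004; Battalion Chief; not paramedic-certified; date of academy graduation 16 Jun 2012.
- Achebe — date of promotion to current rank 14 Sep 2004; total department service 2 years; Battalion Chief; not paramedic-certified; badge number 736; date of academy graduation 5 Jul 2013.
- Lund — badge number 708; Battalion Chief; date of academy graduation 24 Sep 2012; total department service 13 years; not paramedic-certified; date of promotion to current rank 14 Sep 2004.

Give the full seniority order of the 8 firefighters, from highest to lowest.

Ivanova, Ibarra, Achebe, Lund, Halvorsen, Marino, Castillo, Farouk

By rank: Ivanova, Ibarra, Achebe, Lund, Halvorsen, Marino, Castillo and Farouk (Battalion Chief).
Ivanova, Ibarra, Achebe, Lund, Halvorsen, Marino, Castillo and Farouk are each not paramedic-certified, so the next rule applies.
Ivanova, Ibarra, Achebe, Lund, Halvorsen, Marino, Castillo and Farouk all have date of promotion to current rank 14 Sep 2004, so the next rule applies.
Among Ivanova, Ibarra, Achebe, Lund, Halvorsen, Marino, Castillo and Farouk, by date of academy graduation (later first): Ivanova (16 Jan 2016) before Ibarra (5 Sep 2013) before Achebe (5 Jul 2013) before Lund (24 Sep 2012) before Halvorsen (16 Jun 2012) before Marino (17 Feb 2011) before Castillo (8 Jul 2010) before Farouk (16 Sep 2007).
Full order: Ivanova, Ibarra, Achebe, Lund, Halvorsen, Marino, Castillo, Farouk.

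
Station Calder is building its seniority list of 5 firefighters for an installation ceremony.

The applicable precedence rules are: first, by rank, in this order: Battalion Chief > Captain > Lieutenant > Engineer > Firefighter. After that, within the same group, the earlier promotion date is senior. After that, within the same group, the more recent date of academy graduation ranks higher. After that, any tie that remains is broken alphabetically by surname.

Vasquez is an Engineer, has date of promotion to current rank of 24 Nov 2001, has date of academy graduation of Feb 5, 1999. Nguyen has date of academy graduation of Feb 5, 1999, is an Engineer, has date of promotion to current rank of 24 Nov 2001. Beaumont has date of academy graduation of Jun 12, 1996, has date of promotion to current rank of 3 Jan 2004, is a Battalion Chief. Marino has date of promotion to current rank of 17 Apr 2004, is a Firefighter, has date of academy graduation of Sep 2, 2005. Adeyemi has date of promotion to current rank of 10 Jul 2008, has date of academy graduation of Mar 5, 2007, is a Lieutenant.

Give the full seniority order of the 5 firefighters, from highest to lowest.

By rank: Beaumont (Battalion Chief); then Adeyemi (Lieutenant); then Nguyen and Vasquez (Engineer); then Marino (Firefighter).
Nguyen and Vasquez both have date of promotion to current rank 24 Nov 2001, so the next rule applies.
Nguyen and Vasquez both have date of academy graduation Feb 5, 1999, so the next rule applies.
Among Nguyen and Vasquez, alphabetically by surname: Nguyen before Vasquez.
Full order: Beaumont, Adeyemi, Nguyen, Vasquez, Marino.

Beaumont, Adeyemi, Nguyen, Vasquez, Marino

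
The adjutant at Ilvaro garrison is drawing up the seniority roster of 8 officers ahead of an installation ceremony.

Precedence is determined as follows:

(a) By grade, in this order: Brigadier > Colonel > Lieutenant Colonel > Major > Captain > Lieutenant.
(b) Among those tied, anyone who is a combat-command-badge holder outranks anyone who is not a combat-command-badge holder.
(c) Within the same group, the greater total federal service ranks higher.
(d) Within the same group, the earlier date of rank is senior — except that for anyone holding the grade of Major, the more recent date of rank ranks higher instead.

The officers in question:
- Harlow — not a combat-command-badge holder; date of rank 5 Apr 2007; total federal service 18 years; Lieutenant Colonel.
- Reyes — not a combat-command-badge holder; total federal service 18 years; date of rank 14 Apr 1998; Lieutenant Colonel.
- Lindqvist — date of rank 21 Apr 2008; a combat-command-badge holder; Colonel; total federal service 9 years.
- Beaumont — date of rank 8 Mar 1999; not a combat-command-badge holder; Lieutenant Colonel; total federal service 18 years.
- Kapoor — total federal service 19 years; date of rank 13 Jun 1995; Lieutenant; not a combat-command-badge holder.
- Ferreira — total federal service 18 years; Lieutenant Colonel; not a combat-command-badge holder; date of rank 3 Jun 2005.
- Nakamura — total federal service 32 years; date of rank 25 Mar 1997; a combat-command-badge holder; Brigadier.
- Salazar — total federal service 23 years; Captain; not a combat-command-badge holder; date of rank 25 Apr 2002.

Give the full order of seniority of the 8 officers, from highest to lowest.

By grade: Nakamura (Brigadier); then Lindqvist (Colonel); then Reyes, Beaumont, Ferreira and Harlow (Lieutenant Colonel); then Salazar (Captain); then Kapoor (Lieutenant).
Reyes, Beaumont, Ferreira and Harlow are each not a combat-command-badge holder, so the next rule applies.
Reyes, Beaumont, Ferreira and Harlow all have total federal service 18 years, so the next rule applies.
Among Reyes, Beaumont, Ferreira and Harlow, by date of rank (earlier first): Reyes (14 Apr 1998) before Beaumont (8 Mar 1999) before Ferreira (3 Jun 2005) before Harlow (5 Apr 2007).
Full order: Nakamura, Lindqvist, Reyes, Beaumont, Ferreira, Harlow, Salazar, Kapoor.

Nakamura, Lindqvist, Reyes, Beaumont, Ferreira, Harlow, Salazar, Kapoor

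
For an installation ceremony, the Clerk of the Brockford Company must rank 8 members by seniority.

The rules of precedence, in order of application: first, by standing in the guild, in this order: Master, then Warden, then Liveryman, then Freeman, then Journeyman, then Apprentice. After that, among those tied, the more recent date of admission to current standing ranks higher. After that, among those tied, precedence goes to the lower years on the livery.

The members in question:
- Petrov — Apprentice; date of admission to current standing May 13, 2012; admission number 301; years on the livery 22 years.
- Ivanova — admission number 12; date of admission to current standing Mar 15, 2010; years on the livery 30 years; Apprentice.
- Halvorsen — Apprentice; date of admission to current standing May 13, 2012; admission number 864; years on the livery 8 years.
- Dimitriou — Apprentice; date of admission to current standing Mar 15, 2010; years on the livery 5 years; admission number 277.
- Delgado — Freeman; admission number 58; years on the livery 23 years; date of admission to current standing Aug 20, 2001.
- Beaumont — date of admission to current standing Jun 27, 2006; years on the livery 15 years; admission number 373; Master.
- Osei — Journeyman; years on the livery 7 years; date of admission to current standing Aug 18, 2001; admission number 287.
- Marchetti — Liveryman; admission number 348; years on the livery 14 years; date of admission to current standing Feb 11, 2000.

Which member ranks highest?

Beaumont

By standing in the guild: Beaumont (Master); then Marchetti (Liveryman); then Delgado (Freeman); then Osei (Journeyman); then Halvorsen, Petrov, Dimitriou and Ivanova (Apprentice).
Among Halvorsen, Petrov, Dimitriou and Ivanova, by date of admission to current standing (later first): Halvorsen and Petrov (May 13, 2012) before Dimitriou and Ivanova (Mar 15, 2010).
Among Halvorsen and Petrov, by years on the livery (lower first): Halvorsen (8 years) before Petrov (22 years).
Among Dimitriou and Ivanova, by years on the livery (lower first): Dimitriou (5 years) before Ivanova (30 years).
Order: Beaumont, Marchetti, Delgado, Osei, Halvorsen, Petrov, Dimitriou, Ivanova.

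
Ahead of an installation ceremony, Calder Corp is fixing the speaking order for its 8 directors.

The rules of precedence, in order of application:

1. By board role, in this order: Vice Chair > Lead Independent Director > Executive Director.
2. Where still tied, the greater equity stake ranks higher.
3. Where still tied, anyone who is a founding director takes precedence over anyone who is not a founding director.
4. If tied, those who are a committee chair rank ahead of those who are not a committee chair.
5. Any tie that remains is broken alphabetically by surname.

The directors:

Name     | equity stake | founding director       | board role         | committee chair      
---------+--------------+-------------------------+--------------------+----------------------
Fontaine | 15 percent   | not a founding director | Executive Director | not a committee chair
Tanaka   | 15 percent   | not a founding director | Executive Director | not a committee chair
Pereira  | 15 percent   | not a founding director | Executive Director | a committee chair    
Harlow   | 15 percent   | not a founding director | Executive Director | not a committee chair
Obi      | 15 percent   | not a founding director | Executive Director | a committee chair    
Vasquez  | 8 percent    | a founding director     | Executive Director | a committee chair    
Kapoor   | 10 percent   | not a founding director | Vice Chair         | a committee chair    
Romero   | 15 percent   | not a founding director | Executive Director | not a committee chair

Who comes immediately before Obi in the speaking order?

By board role: Kapoor (Vice Chair); then Obi, Pereira, Fontaine, Harlow, Romero, Tanaka and Vasquez (Executive Director).
Among Obi, Pereira, Fontaine, Harlow, Romero, Tanaka and Vasquez, by equity stake (higher first): Obi, Pereira, Fontaine, Harlow, Romero and Tanaka (15 percent) before Vasquez (8 percent).
Obi, Pereira, Fontaine, Harlow, Romero and Tanaka are each not a founding director, so the next rule applies.
Among Obi, Pereira, Fontaine, Harlow, Romero and Tanaka, a committee chair before not a committee chair: Obi and Pereira (a committee chair) before Fontaine, Harlow, Romero and Tanaka (not a committee chair).
Among Obi and Pereira, alphabetically by surname: Obi before Pereira.
Among Fontaine, Harlow, Romero and Tanaka, alphabetically by surname: Fontaine before Harlow before Romero before Tanaka.
Order: Kapoor, Obi, Pereira, Fontaine, Harlow, Romero, Tanaka, Vasquez.

Kapoor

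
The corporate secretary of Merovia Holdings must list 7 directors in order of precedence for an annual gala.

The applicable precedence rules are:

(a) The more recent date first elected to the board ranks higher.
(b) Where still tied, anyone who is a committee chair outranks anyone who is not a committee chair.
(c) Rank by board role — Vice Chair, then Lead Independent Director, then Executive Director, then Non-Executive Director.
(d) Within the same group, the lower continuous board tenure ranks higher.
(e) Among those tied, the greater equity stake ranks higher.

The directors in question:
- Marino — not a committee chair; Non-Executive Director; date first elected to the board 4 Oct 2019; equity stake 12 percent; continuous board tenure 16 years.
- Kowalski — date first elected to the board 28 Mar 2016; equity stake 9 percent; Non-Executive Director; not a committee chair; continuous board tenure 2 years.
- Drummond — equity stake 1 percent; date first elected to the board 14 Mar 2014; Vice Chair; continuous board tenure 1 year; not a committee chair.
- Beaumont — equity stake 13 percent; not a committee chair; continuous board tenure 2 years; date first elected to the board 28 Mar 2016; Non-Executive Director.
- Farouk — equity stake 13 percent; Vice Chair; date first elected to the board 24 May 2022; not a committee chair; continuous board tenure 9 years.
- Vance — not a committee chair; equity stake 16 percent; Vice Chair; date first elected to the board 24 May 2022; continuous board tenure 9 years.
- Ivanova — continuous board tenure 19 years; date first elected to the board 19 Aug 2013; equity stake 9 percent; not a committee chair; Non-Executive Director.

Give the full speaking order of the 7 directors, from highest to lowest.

Vance, Farouk, Marino, Beaumont, Kowalski, Drummond, Ivanova

By date first elected to the board (later first): Vance and Farouk (both 24 May 2022); then Marino (4 Oct 2019); then Beaumont and Kowalski (both 28 Mar 2016); then Drummond (14 Mar 2014); then Ivanova (19 Aug 2013).
Vance and Farouk are each not a committee chair, so the next rule applies.
Vance and Farouk are each Vice Chair, so the next rule applies.
Vance and Farouk both have continuous board tenure 9 years, so the next rule applies.
Among Vance and Farouk, by equity stake (higher first): Vance (16 percent) before Farouk (13 percent).
Beaumont and Kowalski are each not a committee chair, so the next rule applies.
Beaumont and Kowalski are each Non-Executive Director, so the next rule applies.
Beaumont and Kowalski both have continuous board tenure 2 years, so the next rule applies.
Among Beaumont and Kowalski, by equity stake (higher first): Beaumont (13 percent) before Kowalski (9 percent).
Full order: Vance, Farouk, Marino, Beaumont, Kowalski, Drummond, Ivanova.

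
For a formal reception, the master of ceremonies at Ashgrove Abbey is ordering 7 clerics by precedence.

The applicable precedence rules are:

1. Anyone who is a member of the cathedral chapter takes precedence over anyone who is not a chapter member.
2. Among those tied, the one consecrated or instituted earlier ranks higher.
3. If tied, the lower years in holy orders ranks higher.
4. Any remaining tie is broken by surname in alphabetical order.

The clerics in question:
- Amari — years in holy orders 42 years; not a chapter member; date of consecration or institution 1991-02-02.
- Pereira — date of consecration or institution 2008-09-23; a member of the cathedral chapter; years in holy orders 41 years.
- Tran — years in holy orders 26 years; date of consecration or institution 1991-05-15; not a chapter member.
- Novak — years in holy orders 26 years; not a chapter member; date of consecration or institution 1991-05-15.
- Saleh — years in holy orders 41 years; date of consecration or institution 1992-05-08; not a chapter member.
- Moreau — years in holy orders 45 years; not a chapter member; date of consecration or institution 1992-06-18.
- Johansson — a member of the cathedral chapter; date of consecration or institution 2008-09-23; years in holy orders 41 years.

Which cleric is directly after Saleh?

Moreau

By the first rule: Johansson and Pereira (both a member of the cathedral chapter); then Amari, Novak, Tran, Saleh and Moreau (each not a chapter member).
Johansson and Pereira both have date of consecration or institution 2008-09-23, so the next rule applies.
Johansson and Pereira both have years in holy orders 41 years, so the next rule applies.
Among Johansson and Pereira, alphabetically by surname: Johansson before Pereira.
Among Amari, Novak, Tran, Saleh and Moreau, by date of consecration or institution (earlier first): Amari (1991-02-02) before Novak and Tran (1991-05-15) before Saleh (1992-05-08) before Moreau (1992-06-18).
Novak and Tran both have years in holy orders 26 years, so the next rule applies.
Among Novak and Tran, alphabetically by surname: Novak before Tran.
Order: Johansson, Pereira, Amari, Novak, Tran, Saleh, Moreau.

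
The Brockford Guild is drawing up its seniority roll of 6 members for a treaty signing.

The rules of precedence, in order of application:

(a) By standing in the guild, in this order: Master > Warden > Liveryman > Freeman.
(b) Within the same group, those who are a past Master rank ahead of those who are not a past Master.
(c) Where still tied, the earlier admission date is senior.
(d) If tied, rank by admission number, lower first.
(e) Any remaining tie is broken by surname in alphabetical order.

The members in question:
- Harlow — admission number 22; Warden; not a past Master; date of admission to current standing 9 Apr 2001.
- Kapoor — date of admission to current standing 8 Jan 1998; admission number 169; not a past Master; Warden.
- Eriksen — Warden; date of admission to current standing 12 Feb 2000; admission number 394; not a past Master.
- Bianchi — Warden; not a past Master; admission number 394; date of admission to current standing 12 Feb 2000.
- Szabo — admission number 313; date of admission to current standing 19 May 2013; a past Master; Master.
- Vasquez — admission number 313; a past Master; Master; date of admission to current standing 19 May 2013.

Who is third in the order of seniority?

By standing in the guild: Szabo and Vasquez (Master); then Kapoor, Bianchi, Eriksen and Harlow (Warden).
Szabo and Vasquez are each a past Master, so the next rule applies.
Szabo and Vasquez both have date of admission to current standing 19 May 2013, so the next rule applies.
Szabo and Vasquez both have admission number 313, so the next rule applies.
Among Szabo and Vasquez, alphabetically by surname: Szabo before Vasquez.
Kapoor, Bianchi, Eriksen and Harlow are each not a past Master, so the next rule applies.
Among Kapoor, Bianchi, Eriksen and Harlow, by date of admission to current standing (earlier first): Kapoor (8 Jan 1998) before Bianchi and Eriksen (12 Feb 2000) before Harlow (9 Apr 2001).
Bianchi and Eriksen both have admission number 394, so the next rule applies.
Among Bianchi and Eriksen, alphabetically by surname: Bianchi before Eriksen.
Order: Szabo, Vasquez, Kapoor, Bianchi, Eriksen, Harlow.

Kapoor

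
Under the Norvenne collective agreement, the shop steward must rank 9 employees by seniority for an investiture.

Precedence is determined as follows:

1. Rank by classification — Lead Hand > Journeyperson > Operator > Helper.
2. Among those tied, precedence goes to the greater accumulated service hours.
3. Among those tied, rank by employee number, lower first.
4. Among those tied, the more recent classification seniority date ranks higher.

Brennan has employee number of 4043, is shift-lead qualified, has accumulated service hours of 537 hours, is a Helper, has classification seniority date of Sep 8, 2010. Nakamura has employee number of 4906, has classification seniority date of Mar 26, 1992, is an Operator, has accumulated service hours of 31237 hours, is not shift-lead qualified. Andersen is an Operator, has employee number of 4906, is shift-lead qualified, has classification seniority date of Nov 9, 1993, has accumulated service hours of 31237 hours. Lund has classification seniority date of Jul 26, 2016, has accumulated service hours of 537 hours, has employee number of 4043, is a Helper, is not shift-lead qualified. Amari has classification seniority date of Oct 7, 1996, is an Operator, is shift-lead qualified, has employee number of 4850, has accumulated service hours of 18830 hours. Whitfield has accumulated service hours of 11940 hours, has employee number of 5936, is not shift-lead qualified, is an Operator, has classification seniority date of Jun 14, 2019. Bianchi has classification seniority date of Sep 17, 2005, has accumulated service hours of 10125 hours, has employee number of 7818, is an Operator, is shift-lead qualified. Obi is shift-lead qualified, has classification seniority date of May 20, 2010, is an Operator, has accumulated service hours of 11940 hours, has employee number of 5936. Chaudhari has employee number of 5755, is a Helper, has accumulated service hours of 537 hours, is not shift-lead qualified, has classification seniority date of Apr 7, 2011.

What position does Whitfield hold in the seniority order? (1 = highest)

By classification: Andersen, Nakamura, Amari, Whitfield, Obi and Bianchi (Operator); then Lund, Brennan and Chaudhari (Helper).
Among Andersen, Nakamura, Amari, Whitfield, Obi and Bianchi, by accumulated service hours (higher first): Andersen and Nakamura (31237 hours) before Amari (18830 hours) before Whitfield and Obi (11940 hours) before Bianchi (10125 hours).
Andersen and Nakamura both have employee number 4906, so the next rule applies.
Among Andersen and Nakamura, by classification seniority date (later first): Andersen (Nov 9, 1993) before Nakamura (Mar 26, 1992).
Whitfield and Obi both have employee number 5936, so the next rule applies.
Among Whitfield and Obi, by classification seniority date (later first): Whitfield (Jun 14, 2019) before Obi (May 20, 2010).
Lund, Brennan and Chaudhari all have accumulated service hours 537 hours, so the next rule applies.
Among Lund, Brennan and Chaudhari, by employee number (lower first): Lund and Brennan (4043) before Chaudhari (5755).
Among Lund and Brennan, by classification seniority date (later first): Lund (Jul 26, 2016) before Brennan (Sep 8, 2010).
Order: Andersen, Nakamura, Amari, Whitfield, Obi, Bianchi, Lund, Brennan, Chaudhari. So position 4.

4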